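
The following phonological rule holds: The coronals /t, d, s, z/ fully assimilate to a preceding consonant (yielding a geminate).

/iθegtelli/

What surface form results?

/t/ after /g/ → [g] (total assimilation)

[iθeggelli]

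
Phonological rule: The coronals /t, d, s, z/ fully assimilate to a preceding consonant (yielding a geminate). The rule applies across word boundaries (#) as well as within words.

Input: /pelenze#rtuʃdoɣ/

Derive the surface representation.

[pelenne#rruʃʃoɣ]

/z/ after /n/ → [n] (total assimilation)
/t/ after /r/ → [r] (total assimilation)
/d/ after /ʃ/ → [ʃ] (total assimilation)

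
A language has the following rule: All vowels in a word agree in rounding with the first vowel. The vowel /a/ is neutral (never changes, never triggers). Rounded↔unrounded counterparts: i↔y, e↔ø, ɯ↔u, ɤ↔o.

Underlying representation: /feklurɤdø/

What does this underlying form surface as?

[feklɯrɤde]

/u/ harmonizes with /e/ ([-round]) → [ɯ]
/ø/ harmonizes with /e/ ([-round]) → [e]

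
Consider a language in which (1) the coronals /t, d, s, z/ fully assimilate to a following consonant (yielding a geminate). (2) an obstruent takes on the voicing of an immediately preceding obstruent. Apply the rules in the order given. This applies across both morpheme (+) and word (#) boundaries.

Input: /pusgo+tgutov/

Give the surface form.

Rule 1: /s/ before /g/ → [g] (total assimilation)
Rule 1: /t/ before /g/ → [g] (total assimilation)
After rule 1: puggo+ggutov
Rule 2: no segment meets the rule's conditions; no change.

[puggo+ggutov]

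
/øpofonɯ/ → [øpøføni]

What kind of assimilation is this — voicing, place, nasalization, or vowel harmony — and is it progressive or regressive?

/o/→[ø] /o/→[ø] /ɯ/→[i].
Vowels agree with the first vowel, so the harmony is progressive.

vowel harmony, progressive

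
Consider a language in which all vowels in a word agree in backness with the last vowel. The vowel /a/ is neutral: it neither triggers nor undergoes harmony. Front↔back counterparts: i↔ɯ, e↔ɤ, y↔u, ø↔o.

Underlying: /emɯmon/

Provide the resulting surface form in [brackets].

/e/ harmonizes with /o/ ([+back]) → [ɤ]

[ɤmɯmon]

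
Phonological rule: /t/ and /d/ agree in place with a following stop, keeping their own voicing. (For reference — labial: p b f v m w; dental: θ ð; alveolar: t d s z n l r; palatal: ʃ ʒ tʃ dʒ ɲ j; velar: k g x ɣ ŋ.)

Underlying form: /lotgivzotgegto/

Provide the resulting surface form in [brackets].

[lokgivzokgegto]

/t/ before /g/ (velar) → [k]
/t/ before /g/ (velar) → [k]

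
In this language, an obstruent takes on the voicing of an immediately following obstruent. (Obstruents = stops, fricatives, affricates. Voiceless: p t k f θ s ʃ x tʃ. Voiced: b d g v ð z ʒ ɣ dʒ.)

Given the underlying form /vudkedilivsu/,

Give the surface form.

/d/ before /k/ (voiceless) → [t]
/v/ before /s/ (voiceless) → [f]

[vutkedilifsu]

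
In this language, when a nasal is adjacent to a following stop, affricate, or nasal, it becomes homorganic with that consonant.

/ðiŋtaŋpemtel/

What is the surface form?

/ŋ/ before /t/ (alveolar) → [n]
/ŋ/ before /p/ (labial) → [m]
/m/ before /t/ (alveolar) → [n]

[ðintampentel]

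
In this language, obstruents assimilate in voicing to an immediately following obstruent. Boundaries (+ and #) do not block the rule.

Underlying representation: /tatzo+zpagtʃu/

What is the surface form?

[tadzo+spaktʃu]

/t/ before /z/ (voiced) → [d]
/z/ before /p/ (voiceless) → [s]
/g/ before /tʃ/ (voiceless) → [k]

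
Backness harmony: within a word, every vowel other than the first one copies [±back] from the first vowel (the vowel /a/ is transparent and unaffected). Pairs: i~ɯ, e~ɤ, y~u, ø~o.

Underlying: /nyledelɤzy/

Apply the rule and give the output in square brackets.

/ɤ/ harmonizes with /y/ ([-back]) → [e]

[nyledelezy]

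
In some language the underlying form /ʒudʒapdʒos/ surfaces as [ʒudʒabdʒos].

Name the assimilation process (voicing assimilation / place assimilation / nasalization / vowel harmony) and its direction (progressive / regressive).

/p/→[b].
Each target copies a feature from the following segment, so the direction is regressive.

voicing assimilation, regressive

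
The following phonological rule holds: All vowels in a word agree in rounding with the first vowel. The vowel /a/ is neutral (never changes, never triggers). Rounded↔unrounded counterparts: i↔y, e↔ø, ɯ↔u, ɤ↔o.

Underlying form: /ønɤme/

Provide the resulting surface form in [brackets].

[ønomø]

/ɤ/ harmonizes with /ø/ ([+round]) → [o]
/e/ harmonizes with /ø/ ([+round]) → [ø]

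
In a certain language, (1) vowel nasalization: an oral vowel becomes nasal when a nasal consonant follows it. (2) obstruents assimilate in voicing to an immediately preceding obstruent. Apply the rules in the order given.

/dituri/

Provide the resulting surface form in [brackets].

Rule 1: no segment meets the rule's conditions; no change.
After rule 1: dituri
Rule 2: no segment meets the rule's conditions; no change.

[dituri]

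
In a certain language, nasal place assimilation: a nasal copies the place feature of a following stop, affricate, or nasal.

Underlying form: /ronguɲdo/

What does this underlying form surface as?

/n/ before /g/ (velar) → [ŋ]
/ɲ/ before /d/ (alveolar) → [n]

[roŋgundo]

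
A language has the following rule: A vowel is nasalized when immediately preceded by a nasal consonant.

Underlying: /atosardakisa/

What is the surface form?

no segment meets the rule's conditions; no change.

[atosardakisa]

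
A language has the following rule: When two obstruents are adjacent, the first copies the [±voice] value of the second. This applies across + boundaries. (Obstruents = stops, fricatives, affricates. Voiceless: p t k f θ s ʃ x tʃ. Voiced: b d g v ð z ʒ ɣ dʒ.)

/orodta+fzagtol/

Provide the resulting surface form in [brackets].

/d/ before /t/ (voiceless) → [t]
/f/ before /z/ (voiced) → [v]
/g/ before /t/ (voiceless) → [k]

[orotta+vzaktol]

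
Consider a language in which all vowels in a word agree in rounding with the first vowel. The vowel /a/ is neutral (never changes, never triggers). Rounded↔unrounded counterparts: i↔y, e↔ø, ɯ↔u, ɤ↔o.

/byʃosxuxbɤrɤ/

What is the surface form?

[byʃosxuxboro]

/ɤ/ harmonizes with /y/ ([+round]) → [o]
/ɤ/ harmonizes with /y/ ([+round]) → [o]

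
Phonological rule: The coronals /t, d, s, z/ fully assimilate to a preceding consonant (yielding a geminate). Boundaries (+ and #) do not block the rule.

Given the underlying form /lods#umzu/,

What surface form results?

/s/ after /d/ → [d] (total assimilation)
/z/ after /m/ → [m] (total assimilation)

[lodd#ummu]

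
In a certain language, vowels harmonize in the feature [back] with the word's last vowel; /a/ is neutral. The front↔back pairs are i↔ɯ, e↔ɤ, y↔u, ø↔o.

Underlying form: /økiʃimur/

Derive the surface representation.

/ø/ harmonizes with /u/ ([+back]) → [o]
/i/ harmonizes with /u/ ([+back]) → [ɯ]
/i/ harmonizes with /u/ ([+back]) → [ɯ]

[okɯʃɯmur]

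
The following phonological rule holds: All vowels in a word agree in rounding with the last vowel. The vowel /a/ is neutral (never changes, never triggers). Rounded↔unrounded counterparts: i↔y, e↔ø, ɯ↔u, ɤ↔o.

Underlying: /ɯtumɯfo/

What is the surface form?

/ɯ/ harmonizes with /o/ ([+round]) → [u]
/ɯ/ harmonizes with /o/ ([+round]) → [u]

[utumufo]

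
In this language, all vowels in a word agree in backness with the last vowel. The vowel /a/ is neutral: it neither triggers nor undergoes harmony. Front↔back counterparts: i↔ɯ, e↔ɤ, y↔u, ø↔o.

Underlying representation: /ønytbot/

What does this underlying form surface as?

[onutbot]

/ø/ harmonizes with /o/ ([+back]) → [o]
/y/ harmonizes with /o/ ([+back]) → [u]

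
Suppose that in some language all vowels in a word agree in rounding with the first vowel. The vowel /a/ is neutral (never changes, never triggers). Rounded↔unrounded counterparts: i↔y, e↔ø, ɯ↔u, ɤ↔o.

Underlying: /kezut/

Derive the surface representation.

/u/ harmonizes with /e/ ([-round]) → [ɯ]

[kezɯt]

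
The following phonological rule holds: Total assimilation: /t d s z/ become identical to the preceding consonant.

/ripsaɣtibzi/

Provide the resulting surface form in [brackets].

/s/ after /p/ → [p] (total assimilation)
/t/ after /ɣ/ → [ɣ] (total assimilation)
/z/ after /b/ → [b] (total assimilation)

[rippaɣɣibbi]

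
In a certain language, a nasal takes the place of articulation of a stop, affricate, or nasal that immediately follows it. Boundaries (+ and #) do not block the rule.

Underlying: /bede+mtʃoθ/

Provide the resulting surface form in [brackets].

/m/ before /tʃ/ (palatal) → [ɲ]

[bede+ɲtʃoθ]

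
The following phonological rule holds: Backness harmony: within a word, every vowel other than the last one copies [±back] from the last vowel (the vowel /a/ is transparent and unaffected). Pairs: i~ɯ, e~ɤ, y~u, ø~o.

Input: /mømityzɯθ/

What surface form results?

/ø/ harmonizes with /ɯ/ ([+back]) → [o]
/i/ harmonizes with /ɯ/ ([+back]) → [ɯ]
/y/ harmonizes with /ɯ/ ([+back]) → [u]

[momɯtuzɯθ]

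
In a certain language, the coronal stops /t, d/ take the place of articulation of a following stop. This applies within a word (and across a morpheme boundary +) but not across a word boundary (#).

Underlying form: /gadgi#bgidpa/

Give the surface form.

/d/ before /g/ (velar) → [g]
/d/ before /p/ (labial) → [b]

[gaggi#bgibpa]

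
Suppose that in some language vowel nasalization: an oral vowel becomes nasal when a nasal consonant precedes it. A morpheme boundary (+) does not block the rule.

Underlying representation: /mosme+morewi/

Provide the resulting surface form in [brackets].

/o/ after nasal /m/ → [õ]
/e/ after nasal /m/ → [ẽ]
/o/ after nasal /m/ → [õ]

[mõsmẽ+mõrewi]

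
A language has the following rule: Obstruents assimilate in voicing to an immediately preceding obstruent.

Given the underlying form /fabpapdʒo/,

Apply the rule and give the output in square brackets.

/p/ after /b/ (voiced) → [b]
/dʒ/ after /p/ (voiceless) → [tʃ]

[fabbaptʃo]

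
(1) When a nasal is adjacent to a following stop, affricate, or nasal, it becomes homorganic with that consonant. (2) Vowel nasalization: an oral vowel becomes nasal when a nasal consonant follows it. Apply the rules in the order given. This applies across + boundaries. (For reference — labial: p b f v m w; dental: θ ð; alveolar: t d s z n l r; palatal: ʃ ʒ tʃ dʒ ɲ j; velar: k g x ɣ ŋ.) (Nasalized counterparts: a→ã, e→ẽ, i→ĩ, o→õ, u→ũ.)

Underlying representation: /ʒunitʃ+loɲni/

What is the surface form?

Rule 1: /ɲ/ before /n/ (alveolar) → [n]
After rule 1: ʒunitʃ+lonni
Rule 2: /u/ before nasal /n/ → [ũ]
Rule 2: /o/ before nasal /n/ → [õ]

[ʒũnitʃ+lõnni]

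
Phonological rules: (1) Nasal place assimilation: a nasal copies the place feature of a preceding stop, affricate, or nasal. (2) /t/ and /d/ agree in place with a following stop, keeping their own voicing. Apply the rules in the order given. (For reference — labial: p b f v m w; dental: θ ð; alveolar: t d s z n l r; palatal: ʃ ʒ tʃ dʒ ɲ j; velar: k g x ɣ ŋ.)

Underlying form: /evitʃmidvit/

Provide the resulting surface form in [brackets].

Rule 1: /m/ after /tʃ/ (palatal) → [ɲ]
After rule 1: evitʃɲidvit
Rule 2: no segment meets the rule's conditions; no change.

[evitʃɲidvit]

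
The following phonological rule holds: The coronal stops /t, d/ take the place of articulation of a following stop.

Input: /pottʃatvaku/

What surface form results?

[pottʃatvaku]

no segment meets the rule's conditions; no change.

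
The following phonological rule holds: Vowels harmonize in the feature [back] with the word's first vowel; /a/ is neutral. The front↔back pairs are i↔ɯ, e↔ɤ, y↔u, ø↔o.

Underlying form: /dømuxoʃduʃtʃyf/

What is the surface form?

/u/ harmonizes with /ø/ ([-back]) → [y]
/o/ harmonizes with /ø/ ([-back]) → [ø]
/u/ harmonizes with /ø/ ([-back]) → [y]

[dømyxøʃdyʃtʃyf]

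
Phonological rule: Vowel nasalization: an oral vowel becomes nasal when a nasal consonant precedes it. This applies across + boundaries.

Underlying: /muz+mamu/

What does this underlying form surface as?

/u/ after nasal /m/ → [ũ]
/a/ after nasal /m/ → [ã]
/u/ after nasal /m/ → [ũ]

[mũz+mãmũ]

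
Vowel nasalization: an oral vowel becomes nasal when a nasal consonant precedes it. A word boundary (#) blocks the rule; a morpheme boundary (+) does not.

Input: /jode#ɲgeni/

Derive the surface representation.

[jode#ɲgenĩ]

/i/ after nasal /n/ → [ĩ]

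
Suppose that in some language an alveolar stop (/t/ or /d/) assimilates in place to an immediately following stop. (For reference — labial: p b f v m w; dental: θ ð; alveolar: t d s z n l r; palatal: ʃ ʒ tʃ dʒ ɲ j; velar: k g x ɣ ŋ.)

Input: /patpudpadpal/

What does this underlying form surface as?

[pappubpabpal]

/t/ before /p/ (labial) → [p]
/d/ before /p/ (labial) → [b]
/d/ before /p/ (labial) → [b]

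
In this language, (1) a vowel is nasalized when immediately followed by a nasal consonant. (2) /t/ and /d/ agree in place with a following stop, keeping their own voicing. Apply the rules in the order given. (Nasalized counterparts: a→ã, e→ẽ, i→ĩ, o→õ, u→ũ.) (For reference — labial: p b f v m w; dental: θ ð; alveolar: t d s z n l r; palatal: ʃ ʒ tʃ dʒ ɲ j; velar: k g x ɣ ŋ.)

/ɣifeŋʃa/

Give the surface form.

[ɣifẽŋʃa]

Rule 1: /e/ before nasal /ŋ/ → [ẽ]
After rule 1: ɣifẽŋʃa
Rule 2: no segment meets the rule's conditions; no change.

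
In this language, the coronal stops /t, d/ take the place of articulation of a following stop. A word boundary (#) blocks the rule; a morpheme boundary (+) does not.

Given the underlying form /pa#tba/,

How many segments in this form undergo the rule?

1

/t/ before /b/ (labial) → [p]
1 segment changes.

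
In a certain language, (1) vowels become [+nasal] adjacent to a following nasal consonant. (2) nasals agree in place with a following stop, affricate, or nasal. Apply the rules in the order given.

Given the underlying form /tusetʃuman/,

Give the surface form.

Rule 1: /u/ before nasal /m/ → [ũ]
Rule 1: /a/ before nasal /n/ → [ã]
After rule 1: tusetʃũmãn
Rule 2: no segment meets the rule's conditions; no change.

[tusetʃũmãn]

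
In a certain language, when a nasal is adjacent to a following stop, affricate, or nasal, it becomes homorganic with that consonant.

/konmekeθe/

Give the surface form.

[kommekeθe]

/n/ before /m/ (labial) → [m]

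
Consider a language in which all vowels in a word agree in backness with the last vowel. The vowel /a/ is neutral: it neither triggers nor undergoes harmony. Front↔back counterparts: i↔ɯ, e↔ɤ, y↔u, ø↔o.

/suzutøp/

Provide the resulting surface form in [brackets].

[syzytøp]

/u/ harmonizes with /ø/ ([-back]) → [y]
/u/ harmonizes with /ø/ ([-back]) → [y]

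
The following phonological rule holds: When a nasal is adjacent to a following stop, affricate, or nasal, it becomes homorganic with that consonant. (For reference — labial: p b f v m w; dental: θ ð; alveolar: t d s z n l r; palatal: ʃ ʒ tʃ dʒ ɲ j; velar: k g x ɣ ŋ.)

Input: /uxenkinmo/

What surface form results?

[uxeŋkimmo]

/n/ before /k/ (velar) → [ŋ]
/n/ before /m/ (labial) → [m]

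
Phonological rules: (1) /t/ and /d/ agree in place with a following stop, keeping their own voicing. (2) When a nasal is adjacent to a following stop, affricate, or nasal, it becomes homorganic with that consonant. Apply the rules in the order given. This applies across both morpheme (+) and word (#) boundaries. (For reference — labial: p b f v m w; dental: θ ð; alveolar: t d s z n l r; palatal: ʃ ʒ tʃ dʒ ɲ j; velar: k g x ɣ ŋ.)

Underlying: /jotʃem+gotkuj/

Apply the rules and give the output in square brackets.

[jotʃeŋ+gokkuj]

Rule 1: /t/ before /k/ (velar) → [k]
After rule 1: jotʃem+gokkuj
Rule 2: /m/ before /g/ (velar) → [ŋ]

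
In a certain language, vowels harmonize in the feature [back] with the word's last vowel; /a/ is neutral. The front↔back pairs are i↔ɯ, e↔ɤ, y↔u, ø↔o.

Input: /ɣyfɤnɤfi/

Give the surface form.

/ɤ/ harmonizes with /i/ ([-back]) → [e]
/ɤ/ harmonizes with /i/ ([-back]) → [e]

[ɣyfenefi]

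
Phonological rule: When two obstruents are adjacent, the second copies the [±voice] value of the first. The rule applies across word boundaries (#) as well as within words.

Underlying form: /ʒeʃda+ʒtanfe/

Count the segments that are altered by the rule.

2

/d/ after /ʃ/ (voiceless) → [t]
/t/ after /ʒ/ (voiced) → [d]
2 segments change.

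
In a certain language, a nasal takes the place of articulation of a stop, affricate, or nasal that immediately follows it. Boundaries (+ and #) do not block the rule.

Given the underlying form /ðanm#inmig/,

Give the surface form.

/n/ before /m/ (labial) → [m]
/n/ before /m/ (labial) → [m]

[ðamm#immig]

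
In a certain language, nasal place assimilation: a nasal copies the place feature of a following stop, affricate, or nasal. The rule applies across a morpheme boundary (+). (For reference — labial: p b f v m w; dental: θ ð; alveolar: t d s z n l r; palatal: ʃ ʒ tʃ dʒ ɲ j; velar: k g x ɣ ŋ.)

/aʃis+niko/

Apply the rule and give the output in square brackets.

[aʃis+niko]

no segment meets the rule's conditions; no change.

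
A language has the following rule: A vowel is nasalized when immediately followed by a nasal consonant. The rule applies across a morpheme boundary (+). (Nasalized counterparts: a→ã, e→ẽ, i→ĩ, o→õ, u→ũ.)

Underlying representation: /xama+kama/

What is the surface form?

/a/ before nasal /m/ → [ã]
/a/ before nasal /m/ → [ã]

[xãma+kãma]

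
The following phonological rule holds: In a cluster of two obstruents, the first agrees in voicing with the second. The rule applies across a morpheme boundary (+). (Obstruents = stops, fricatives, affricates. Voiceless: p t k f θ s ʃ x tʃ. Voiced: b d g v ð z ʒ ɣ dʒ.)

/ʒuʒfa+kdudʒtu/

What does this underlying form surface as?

[ʒuʃfa+gdutʃtu]

/ʒ/ before /f/ (voiceless) → [ʃ]
/k/ before /d/ (voiced) → [g]
/dʒ/ before /t/ (voiceless) → [tʃ]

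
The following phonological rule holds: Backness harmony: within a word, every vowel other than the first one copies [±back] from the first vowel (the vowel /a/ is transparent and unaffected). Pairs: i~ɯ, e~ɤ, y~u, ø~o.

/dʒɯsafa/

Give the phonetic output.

[dʒɯsafa]

no segment meets the rule's conditions; no change.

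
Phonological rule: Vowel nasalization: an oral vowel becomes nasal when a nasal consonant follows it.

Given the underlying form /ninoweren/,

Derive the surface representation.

[nĩnowerẽn]

/i/ before nasal /n/ → [ĩ]
/e/ before nasal /n/ → [ẽ]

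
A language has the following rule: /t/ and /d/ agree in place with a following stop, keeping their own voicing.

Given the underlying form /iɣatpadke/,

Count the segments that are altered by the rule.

/t/ before /p/ (labial) → [p]
/d/ before /k/ (velar) → [g]
2 segments change.

2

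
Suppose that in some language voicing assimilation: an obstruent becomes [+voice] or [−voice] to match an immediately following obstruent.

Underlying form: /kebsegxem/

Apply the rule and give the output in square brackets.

/b/ before /s/ (voiceless) → [p]
/g/ before /x/ (voiceless) → [k]

[kepsekxem]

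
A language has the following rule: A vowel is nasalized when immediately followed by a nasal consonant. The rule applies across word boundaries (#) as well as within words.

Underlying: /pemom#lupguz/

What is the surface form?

[pẽmõm#lupguz]

/e/ before nasal /m/ → [ẽ]
/o/ before nasal /m/ → [õ]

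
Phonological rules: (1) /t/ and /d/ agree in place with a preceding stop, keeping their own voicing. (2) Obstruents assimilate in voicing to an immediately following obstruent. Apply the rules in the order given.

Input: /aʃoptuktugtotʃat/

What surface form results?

Rule 1: /t/ after /p/ (labial) → [p]
Rule 1: /t/ after /k/ (velar) → [k]
Rule 1: /t/ after /g/ (velar) → [k]
After rule 1: aʃoppukkugkotʃat
Rule 2: /g/ before /k/ (voiceless) → [k]

[aʃoppukkukkotʃat]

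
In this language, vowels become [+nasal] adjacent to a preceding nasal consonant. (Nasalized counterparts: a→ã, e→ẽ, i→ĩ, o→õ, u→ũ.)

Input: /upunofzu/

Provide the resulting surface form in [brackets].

[upunõfzu]

/o/ after nasal /n/ → [õ]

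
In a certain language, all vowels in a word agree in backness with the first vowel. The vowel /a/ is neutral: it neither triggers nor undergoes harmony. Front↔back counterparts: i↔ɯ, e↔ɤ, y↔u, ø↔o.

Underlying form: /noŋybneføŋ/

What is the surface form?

[noŋubnɤfoŋ]

/y/ harmonizes with /o/ ([+back]) → [u]
/e/ harmonizes with /o/ ([+back]) → [ɤ]
/ø/ harmonizes with /o/ ([+back]) → [o]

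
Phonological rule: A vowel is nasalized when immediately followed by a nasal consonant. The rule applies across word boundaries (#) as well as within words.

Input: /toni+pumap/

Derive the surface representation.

[tõni+pũmap]

/o/ before nasal /n/ → [õ]
/u/ before nasal /m/ → [ũ]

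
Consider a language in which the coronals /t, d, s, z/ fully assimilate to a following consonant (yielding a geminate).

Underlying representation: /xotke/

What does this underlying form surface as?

[xokke]

/t/ before /k/ → [k] (total assimilation)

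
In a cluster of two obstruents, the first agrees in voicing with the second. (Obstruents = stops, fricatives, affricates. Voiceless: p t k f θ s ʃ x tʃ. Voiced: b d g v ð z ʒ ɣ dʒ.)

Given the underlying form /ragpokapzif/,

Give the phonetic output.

[rakpokabzif]

/g/ before /p/ (voiceless) → [k]
/p/ before /z/ (voiced) → [b]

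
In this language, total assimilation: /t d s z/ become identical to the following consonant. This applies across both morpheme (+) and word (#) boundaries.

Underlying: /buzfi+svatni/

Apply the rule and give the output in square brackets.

/z/ before /f/ → [f] (total assimilation)
/s/ before /v/ → [v] (total assimilation)
/t/ before /n/ → [n] (total assimilation)

[buffi+vvanni]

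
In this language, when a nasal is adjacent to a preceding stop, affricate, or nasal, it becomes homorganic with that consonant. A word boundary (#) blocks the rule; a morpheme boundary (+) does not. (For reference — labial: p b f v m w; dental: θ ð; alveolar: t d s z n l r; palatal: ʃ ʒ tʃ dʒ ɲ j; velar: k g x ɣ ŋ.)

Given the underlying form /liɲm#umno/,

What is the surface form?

/m/ after /ɲ/ (palatal) → [ɲ]
/n/ after /m/ (labial) → [m]

[liɲɲ#ummo]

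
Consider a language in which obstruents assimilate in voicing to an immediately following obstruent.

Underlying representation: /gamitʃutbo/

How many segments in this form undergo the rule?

1

/t/ before /b/ (voiced) → [d]
1 segment changes.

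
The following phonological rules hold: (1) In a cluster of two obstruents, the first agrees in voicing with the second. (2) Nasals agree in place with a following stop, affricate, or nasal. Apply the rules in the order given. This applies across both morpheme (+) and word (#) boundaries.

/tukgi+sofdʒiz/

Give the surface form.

[tuggi+sovdʒiz]

Rule 1: /k/ before /g/ (voiced) → [g]
Rule 1: /f/ before /dʒ/ (voiced) → [v]
After rule 1: tuggi+sovdʒiz
Rule 2: no segment meets the rule's conditions; no change.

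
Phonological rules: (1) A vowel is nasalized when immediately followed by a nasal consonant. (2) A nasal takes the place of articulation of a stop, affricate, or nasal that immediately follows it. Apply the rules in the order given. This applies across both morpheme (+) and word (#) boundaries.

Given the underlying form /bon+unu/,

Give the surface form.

Rule 1: /o/ before nasal /n/ → [õ]
Rule 1: /u/ before nasal /n/ → [ũ]
After rule 1: bõn+ũnu
Rule 2: no segment meets the rule's conditions; no change.

[bõn+ũnu]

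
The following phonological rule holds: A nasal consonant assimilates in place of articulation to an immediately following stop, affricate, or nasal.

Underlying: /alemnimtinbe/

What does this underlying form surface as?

/m/ before /n/ (alveolar) → [n]
/m/ before /t/ (alveolar) → [n]
/n/ before /b/ (labial) → [m]

[alennintimbe]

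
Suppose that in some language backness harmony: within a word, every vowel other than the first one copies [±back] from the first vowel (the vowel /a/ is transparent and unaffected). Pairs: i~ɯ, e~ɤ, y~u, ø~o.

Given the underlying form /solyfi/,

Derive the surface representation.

/y/ harmonizes with /o/ ([+back]) → [u]
/i/ harmonizes with /o/ ([+back]) → [ɯ]

[solufɯ]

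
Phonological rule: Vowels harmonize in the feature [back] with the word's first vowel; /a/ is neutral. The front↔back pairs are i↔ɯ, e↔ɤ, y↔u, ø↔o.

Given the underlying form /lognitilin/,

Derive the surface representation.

/i/ harmonizes with /o/ ([+back]) → [ɯ]
/i/ harmonizes with /o/ ([+back]) → [ɯ]
/i/ harmonizes with /o/ ([+back]) → [ɯ]

[lognɯtɯlɯn]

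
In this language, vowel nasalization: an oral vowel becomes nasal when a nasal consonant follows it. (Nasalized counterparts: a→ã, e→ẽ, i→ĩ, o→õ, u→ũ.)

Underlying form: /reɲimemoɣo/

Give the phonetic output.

[rẽɲĩmẽmoɣo]

/e/ before nasal /ɲ/ → [ẽ]
/i/ before nasal /m/ → [ĩ]
/e/ before nasal /m/ → [ẽ]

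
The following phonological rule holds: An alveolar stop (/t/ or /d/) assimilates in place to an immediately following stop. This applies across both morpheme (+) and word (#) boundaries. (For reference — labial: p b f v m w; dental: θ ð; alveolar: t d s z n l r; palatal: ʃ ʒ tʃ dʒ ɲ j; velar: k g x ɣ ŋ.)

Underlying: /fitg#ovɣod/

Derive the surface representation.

/t/ before /g/ (velar) → [k]

[fikg#ovɣod]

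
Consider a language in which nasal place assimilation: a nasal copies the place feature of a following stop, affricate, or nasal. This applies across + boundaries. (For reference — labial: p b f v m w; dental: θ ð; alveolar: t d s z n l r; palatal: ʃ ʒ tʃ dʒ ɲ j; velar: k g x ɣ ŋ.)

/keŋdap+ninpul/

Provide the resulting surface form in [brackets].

[kendap+nimpul]

/ŋ/ before /d/ (alveolar) → [n]
/n/ before /p/ (labial) → [m]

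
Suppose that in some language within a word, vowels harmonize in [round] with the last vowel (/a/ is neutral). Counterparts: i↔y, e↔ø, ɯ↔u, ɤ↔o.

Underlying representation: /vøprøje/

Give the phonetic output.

/ø/ harmonizes with /e/ ([-round]) → [e]
/ø/ harmonizes with /e/ ([-round]) → [e]

[vepreje]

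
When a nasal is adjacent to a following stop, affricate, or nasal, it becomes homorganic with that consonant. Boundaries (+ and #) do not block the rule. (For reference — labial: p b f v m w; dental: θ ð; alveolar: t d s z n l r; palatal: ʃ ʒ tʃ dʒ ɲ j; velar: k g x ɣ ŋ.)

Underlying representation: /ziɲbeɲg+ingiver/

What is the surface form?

/ɲ/ before /b/ (labial) → [m]
/ɲ/ before /g/ (velar) → [ŋ]
/n/ before /g/ (velar) → [ŋ]

[zimbeŋg+iŋgiver]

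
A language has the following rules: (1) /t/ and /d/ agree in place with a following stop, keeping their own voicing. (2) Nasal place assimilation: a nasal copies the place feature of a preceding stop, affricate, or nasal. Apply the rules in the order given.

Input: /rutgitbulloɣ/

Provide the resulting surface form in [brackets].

[rukgipbulloɣ]

Rule 1: /t/ before /g/ (velar) → [k]
Rule 1: /t/ before /b/ (labial) → [p]
After rule 1: rukgipbulloɣ
Rule 2: no segment meets the rule's conditions; no change.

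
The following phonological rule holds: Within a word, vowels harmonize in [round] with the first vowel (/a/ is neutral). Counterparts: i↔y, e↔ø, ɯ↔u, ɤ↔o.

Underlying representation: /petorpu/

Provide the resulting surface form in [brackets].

/o/ harmonizes with /e/ ([-round]) → [ɤ]
/u/ harmonizes with /e/ ([-round]) → [ɯ]

[petɤrpɯ]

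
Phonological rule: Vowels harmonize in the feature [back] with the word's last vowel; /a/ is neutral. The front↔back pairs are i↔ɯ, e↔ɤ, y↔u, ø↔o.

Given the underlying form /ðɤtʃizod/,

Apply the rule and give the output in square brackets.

/i/ harmonizes with /o/ ([+back]) → [ɯ]

[ðɤtʃɯzod]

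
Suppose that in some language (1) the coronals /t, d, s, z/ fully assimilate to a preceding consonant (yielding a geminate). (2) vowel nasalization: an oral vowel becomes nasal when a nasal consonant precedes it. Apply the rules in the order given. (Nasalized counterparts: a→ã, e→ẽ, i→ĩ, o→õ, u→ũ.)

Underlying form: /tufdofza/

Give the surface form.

[tuffoffa]

Rule 1: /d/ after /f/ → [f] (total assimilation)
Rule 1: /z/ after /f/ → [f] (total assimilation)
After rule 1: tuffoffa
Rule 2: no segment meets the rule's conditions; no change.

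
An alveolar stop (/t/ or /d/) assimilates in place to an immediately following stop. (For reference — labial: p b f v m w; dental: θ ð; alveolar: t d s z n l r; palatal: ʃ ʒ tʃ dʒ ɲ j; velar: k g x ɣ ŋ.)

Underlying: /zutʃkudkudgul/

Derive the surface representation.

/d/ before /k/ (velar) → [g]
/d/ before /g/ (velar) → [g]

[zutʃkugkuggul]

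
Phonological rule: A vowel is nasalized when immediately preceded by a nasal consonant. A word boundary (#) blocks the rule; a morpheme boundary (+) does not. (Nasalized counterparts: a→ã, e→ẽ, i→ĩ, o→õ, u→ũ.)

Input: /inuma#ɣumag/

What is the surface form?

/u/ after nasal /n/ → [ũ]
/a/ after nasal /m/ → [ã]
/a/ after nasal /m/ → [ã]

[inũmã#ɣumãg]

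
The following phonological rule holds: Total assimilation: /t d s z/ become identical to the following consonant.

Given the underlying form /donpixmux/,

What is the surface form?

[donpixmux]

no segment meets the rule's conditions; no change.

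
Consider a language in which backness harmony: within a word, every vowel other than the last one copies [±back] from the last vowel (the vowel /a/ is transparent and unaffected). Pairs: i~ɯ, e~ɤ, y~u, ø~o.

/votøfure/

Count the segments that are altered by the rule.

2

/o/ harmonizes with /e/ ([-back]) → [ø]
/u/ harmonizes with /e/ ([-back]) → [y]
2 segments change.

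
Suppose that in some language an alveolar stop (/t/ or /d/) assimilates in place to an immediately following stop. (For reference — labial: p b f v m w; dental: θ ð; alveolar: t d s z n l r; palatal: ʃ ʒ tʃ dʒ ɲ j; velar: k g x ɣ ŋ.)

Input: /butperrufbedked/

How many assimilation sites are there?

2

/t/ before /p/ (labial) → [p]
/d/ before /k/ (velar) → [g]
2 segments change.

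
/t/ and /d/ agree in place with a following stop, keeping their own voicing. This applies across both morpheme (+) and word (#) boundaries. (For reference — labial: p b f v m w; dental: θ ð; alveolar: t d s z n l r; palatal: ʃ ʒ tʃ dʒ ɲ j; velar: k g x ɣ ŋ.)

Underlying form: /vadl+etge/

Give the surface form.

/t/ before /g/ (velar) → [k]

[vadl+ekge]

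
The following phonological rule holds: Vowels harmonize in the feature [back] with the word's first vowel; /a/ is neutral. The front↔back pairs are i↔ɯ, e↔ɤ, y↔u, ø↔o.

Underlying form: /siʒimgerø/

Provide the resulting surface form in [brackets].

no segment meets the rule's conditions; no change.

[siʒimgerø]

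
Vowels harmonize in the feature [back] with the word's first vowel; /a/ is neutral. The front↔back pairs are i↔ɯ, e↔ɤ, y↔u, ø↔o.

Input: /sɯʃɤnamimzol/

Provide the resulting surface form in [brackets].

[sɯʃɤnamɯmzol]

/i/ harmonizes with /ɯ/ ([+back]) → [ɯ]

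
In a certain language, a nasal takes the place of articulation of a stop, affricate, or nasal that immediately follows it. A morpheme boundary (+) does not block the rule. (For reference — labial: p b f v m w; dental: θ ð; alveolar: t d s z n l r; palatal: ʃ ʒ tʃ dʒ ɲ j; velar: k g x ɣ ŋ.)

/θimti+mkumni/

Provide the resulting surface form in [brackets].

[θinti+ŋkunni]

/m/ before /t/ (alveolar) → [n]
/m/ before /k/ (velar) → [ŋ]
/m/ before /n/ (alveolar) → [n]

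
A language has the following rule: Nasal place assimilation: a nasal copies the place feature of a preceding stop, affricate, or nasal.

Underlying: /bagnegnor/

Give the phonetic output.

/n/ after /g/ (velar) → [ŋ]
/n/ after /g/ (velar) → [ŋ]

[bagŋegŋor]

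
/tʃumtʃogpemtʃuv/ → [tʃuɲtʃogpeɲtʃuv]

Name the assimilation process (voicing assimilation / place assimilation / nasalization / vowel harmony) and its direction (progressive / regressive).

/m/→[ɲ] /m/→[ɲ].
Each target copies a feature from the following segment, so the direction is regressive.

place assimilation, regressive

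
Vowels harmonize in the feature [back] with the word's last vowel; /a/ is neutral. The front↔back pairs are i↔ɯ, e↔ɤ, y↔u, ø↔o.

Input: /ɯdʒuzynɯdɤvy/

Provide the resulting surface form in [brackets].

[idʒyzynidevy]

/ɯ/ harmonizes with /y/ ([-back]) → [i]
/u/ harmonizes with /y/ ([-back]) → [y]
/ɯ/ harmonizes with /y/ ([-back]) → [i]
/ɤ/ harmonizes with /y/ ([-back]) → [e]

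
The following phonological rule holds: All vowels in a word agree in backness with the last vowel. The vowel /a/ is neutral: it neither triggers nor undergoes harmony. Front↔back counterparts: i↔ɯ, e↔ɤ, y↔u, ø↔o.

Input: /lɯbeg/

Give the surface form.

[libeg]

/ɯ/ harmonizes with /e/ ([-back]) → [i]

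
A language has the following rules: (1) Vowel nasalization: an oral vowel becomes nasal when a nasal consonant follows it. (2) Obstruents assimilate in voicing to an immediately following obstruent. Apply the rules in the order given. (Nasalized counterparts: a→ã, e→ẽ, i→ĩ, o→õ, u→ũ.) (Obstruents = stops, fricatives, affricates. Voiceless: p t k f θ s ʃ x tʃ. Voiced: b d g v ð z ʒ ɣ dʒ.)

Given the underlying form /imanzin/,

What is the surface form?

[ĩmãnzĩn]

Rule 1: /i/ before nasal /m/ → [ĩ]
Rule 1: /a/ before nasal /n/ → [ã]
Rule 1: /i/ before nasal /n/ → [ĩ]
After rule 1: ĩmãnzĩn
Rule 2: no segment meets the rule's conditions; no change.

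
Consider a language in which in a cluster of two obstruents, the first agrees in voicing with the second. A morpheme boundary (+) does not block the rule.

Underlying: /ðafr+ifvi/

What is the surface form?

/f/ before /v/ (voiced) → [v]

[ðafr+ivvi]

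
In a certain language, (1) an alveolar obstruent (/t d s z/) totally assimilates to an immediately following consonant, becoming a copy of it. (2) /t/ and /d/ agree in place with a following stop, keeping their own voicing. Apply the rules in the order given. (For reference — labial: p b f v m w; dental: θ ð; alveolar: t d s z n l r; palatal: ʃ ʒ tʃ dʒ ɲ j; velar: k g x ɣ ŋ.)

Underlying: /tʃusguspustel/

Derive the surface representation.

[tʃuggupputtel]

Rule 1: /s/ before /g/ → [g] (total assimilation)
Rule 1: /s/ before /p/ → [p] (total assimilation)
Rule 1: /s/ before /t/ → [t] (total assimilation)
After rule 1: tʃuggupputtel
Rule 2: no segment meets the rule's conditions; no change.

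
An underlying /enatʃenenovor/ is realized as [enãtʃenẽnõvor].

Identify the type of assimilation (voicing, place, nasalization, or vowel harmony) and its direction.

/a/→[ã] /e/→[ẽ] /o/→[õ].
Each target copies a feature from the preceding segment, so the direction is progressive.

nasalization, progressive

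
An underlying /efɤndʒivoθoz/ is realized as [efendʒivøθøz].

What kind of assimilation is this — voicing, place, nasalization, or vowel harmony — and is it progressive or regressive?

/ɤ/→[e] /o/→[ø] /o/→[ø].
Vowels agree with the first vowel, so the harmony is progressive.

vowel harmony, progressive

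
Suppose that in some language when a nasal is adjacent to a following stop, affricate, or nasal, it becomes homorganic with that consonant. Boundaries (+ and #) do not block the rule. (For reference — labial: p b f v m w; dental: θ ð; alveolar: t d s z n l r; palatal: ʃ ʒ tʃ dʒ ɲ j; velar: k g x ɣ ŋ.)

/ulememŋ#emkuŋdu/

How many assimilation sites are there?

/m/ before /ŋ/ (velar) → [ŋ]
/m/ before /k/ (velar) → [ŋ]
/ŋ/ before /d/ (alveolar) → [n]
3 segments change.

3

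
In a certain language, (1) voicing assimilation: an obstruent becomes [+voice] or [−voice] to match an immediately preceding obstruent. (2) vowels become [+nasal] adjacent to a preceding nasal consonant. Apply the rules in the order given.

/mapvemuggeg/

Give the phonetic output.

[mãpfemũggeg]

Rule 1: /v/ after /p/ (voiceless) → [f]
After rule 1: mapfemuggeg
Rule 2: /a/ after nasal /m/ → [ã]
Rule 2: /u/ after nasal /m/ → [ũ]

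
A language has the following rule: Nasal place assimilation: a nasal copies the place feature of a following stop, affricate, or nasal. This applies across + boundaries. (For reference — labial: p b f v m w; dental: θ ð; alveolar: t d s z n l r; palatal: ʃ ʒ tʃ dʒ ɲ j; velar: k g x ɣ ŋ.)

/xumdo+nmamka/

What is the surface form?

/m/ before /d/ (alveolar) → [n]
/n/ before /m/ (labial) → [m]
/m/ before /k/ (velar) → [ŋ]

[xundo+mmaŋka]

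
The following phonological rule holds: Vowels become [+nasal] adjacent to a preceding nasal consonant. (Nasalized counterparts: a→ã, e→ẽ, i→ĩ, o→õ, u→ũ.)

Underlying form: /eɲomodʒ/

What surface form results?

/o/ after nasal /ɲ/ → [õ]
/o/ after nasal /m/ → [õ]

[eɲõmõdʒ]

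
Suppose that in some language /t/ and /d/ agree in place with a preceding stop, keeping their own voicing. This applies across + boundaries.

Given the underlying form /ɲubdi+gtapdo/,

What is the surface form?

/d/ after /b/ (labial) → [b]
/t/ after /g/ (velar) → [k]
/d/ after /p/ (labial) → [b]

[ɲubbi+gkapbo]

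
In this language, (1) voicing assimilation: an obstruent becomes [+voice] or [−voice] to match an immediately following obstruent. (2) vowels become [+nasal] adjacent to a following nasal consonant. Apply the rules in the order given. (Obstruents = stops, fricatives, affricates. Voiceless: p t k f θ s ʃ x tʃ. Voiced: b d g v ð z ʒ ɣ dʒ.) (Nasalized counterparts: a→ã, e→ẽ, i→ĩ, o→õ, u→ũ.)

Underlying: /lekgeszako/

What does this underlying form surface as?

[leggezzako]

Rule 1: /k/ before /g/ (voiced) → [g]
Rule 1: /s/ before /z/ (voiced) → [z]
After rule 1: leggezzako
Rule 2: no segment meets the rule's conditions; no change.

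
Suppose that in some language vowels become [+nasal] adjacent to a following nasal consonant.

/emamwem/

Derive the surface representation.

[ẽmãmwẽm]

/e/ before nasal /m/ → [ẽ]
/a/ before nasal /m/ → [ã]
/e/ before nasal /m/ → [ẽ]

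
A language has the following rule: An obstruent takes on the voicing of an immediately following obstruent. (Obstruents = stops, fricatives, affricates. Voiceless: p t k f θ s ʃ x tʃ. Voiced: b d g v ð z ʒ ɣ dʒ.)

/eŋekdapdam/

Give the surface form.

[eŋegdabdam]

/k/ before /d/ (voiced) → [g]
/p/ before /d/ (voiced) → [b]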